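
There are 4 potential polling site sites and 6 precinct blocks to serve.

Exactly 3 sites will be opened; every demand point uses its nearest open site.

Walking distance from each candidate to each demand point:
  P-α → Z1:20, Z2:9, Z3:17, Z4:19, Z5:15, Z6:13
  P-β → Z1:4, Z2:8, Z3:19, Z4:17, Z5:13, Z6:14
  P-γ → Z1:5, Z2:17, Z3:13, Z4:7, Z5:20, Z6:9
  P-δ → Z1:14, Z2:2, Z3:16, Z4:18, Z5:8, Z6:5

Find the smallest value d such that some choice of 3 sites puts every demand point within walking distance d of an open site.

Open {P-α, P-β, P-γ}.
  Farthest demand point is Z3 at walking distance 13 (to P-γ); all others are ≤ 13.
With {P-α, P-γ, P-δ} the worst case is 13.
With {P-β, P-γ, P-δ} the worst case is 13.
No size-3 selection achieves below 13.

13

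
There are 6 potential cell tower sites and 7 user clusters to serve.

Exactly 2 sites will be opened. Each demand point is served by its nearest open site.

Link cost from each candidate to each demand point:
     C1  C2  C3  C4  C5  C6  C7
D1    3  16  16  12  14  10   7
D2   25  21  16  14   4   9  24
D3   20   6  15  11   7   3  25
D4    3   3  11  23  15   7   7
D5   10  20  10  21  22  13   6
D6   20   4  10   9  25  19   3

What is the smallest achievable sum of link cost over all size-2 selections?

Open {D3, D4}.
  C1→D4 3, C2→D4 3, C3→D4 11, C4→D3 11, C5→D3 7, C6→D3 3, C7→D4 7  ⇒ total 45.
Compare {D2, D4}: total 49.
Compare {D4, D6}: total 50.
No size-2 selection does better; minimum is 45.

45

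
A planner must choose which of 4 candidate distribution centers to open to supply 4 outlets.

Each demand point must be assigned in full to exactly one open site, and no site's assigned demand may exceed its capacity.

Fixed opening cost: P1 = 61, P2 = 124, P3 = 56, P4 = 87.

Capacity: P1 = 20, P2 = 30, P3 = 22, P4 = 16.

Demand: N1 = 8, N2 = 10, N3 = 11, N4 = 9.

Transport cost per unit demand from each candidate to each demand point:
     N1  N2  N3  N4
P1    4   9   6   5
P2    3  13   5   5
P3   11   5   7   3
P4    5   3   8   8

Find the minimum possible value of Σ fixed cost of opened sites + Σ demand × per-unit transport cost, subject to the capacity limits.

Open {P1, P3}; cheapest assignment that respects the capacities:
  P1 (cap 20, load 19): N1, N3 — cost 8×4 + 11×6 = 98
  P3 (cap 22, load 19): N2, N4 — cost 10×5 + 9×3 = 77
  Shipping 175, fixed 117 → total 292.
  Any other capacity-feasible assignment to {P1, P3} ships for at least 175.
Compare {P2, P3}: its best feasible assignment gives total 336.
Compare {P1, P3, P4}: its best feasible assignment gives total 359.
Every other set of open sites that can feasibly serve all demand totals ≥ 336 even under its best assignment. Minimum: 292.

292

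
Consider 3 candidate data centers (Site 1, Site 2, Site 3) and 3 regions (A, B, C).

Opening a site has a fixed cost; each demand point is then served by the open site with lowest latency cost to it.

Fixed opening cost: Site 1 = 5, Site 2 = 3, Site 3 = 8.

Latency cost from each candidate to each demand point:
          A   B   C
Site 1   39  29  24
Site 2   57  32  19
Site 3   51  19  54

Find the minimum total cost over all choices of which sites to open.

Open {Site 1, Site 2, Site 3}: assign each demand point to its cheapest open site.
  A→Site 1 39, B→Site 3 19, C→Site 2 19
  latency cost 77, fixed 16 → total 93.
Compare {Site 1, Site 2}: latency cost 87 + fixed 8 = 95.
Compare {Site 1, Site 3}: latency cost 82 + fixed 13 = 95.
Compare {Site 1}: latency cost 92 + fixed 5 = 97.
All other subsets cost ≥ 95. Minimum total cost: 93.

93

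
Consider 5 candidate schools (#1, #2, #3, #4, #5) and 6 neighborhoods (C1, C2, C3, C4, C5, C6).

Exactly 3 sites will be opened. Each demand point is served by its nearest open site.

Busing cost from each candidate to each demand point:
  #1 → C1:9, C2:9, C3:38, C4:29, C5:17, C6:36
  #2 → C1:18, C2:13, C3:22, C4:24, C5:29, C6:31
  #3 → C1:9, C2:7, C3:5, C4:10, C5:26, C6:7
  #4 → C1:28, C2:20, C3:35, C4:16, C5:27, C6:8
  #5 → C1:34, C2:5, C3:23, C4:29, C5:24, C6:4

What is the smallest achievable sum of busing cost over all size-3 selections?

Open {#1, #3, #5}.
  C1→#1 9, C2→#5 5, C3→#3 5, C4→#3 10, C5→#1 17, C6→#5 4  ⇒ total 50.
Compare {#1, #2, #3}: total 55.
Compare {#1, #3, #4}: total 55.
No size-3 selection does better; minimum is 50.

50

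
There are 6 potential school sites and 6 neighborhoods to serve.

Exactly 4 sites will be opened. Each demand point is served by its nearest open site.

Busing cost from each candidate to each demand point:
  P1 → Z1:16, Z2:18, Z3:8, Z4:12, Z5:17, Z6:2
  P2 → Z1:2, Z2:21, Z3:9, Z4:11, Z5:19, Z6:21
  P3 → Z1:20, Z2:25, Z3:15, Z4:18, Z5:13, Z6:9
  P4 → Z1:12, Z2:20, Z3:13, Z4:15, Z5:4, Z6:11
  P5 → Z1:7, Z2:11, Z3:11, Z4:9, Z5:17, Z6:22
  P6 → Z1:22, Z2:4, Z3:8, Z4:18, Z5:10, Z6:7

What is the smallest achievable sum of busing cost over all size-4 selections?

31

Open {P1, P2, P4, P6}.
  Z1→P2 2, Z2→P6 4, Z3→P1 8, Z4→P2 11, Z5→P4 4, Z6→P1 2  ⇒ total 31.
Compare {P1, P4, P5, P6}: total 34.
Compare {P2, P4, P5, P6}: total 34.
No size-4 selection does better; minimum is 31.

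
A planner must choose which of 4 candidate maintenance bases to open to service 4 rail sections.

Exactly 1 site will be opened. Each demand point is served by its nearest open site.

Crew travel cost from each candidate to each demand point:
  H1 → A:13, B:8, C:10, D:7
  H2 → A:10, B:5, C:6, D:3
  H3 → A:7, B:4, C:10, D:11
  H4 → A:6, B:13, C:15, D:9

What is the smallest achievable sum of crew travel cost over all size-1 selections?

Open {H2}.
  A→H2 10, B→H2 5, C→H2 6, D→H2 3  ⇒ total 24.
Compare {H3}: total 32.
Compare {H1}: total 38.
No size-1 selection does better; minimum is 24.

24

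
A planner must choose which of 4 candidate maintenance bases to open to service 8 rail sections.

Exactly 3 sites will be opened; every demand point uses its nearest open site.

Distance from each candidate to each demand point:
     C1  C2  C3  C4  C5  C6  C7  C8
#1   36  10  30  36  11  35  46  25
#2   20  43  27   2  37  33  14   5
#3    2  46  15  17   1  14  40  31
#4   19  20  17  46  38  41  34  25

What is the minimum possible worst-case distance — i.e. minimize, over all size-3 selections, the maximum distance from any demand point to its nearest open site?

15

Open {#1, #2, #3}.
  Farthest demand point is C3 at distance 15 (to #3); all others are ≤ 15.
With {#2, #3, #4} the worst case is 20.
With {#1, #2, #4} the worst case is 33.
No size-3 selection achieves below 15.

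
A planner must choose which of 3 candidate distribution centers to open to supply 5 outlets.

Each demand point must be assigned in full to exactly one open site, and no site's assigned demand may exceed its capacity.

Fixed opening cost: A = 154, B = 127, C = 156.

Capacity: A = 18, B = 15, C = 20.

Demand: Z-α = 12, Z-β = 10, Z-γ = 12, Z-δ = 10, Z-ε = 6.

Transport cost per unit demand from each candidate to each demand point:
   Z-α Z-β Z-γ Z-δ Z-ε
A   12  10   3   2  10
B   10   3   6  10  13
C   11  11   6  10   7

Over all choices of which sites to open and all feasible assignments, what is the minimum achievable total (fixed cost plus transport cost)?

863

Open {A, B, C}; cheapest assignment that respects the capacities:
  A (cap 18, load 18): Z-γ, Z-ε — cost 12×3 + 6×10 = 96
  B (cap 15, load 12): Z-α — cost 12×10 = 120
  C (cap 20, load 20): Z-β, Z-δ — cost 10×11 + 10×10 = 210
  Shipping 426, fixed 437 → total 863.
  Any other capacity-feasible assignment to {A, B, C} ships for at least 426.
Total demand is 50 and no other set of sites has combined capacity ≥ 50, so {A, B, C} is the only feasible choice of open sites. Minimum: 863.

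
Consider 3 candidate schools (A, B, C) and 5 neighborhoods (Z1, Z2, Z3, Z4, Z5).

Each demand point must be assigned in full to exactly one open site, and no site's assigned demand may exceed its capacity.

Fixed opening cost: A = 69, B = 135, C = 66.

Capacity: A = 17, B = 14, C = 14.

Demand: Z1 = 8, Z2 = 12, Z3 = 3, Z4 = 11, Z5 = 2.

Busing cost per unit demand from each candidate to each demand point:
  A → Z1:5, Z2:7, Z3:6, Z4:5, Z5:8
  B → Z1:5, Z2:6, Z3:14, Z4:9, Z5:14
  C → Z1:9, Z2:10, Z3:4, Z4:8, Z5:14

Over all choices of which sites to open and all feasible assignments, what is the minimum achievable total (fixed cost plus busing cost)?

497

Open {A, B, C}; cheapest assignment that respects the capacities:
  A (cap 17, load 13): Z4, Z5 — cost 11×5 + 2×8 = 71
  B (cap 14, load 12): Z2 — cost 12×6 = 72
  C (cap 14, load 11): Z1, Z3 — cost 8×9 + 3×4 = 84
  Shipping 227, fixed 270 → total 497.
  Any other capacity-feasible assignment to {A, B, C} ships for at least 227.
Total demand is 36 and no other set of sites has combined capacity ≥ 36, so {A, B, C} is the only feasible choice of open sites. Minimum: 497.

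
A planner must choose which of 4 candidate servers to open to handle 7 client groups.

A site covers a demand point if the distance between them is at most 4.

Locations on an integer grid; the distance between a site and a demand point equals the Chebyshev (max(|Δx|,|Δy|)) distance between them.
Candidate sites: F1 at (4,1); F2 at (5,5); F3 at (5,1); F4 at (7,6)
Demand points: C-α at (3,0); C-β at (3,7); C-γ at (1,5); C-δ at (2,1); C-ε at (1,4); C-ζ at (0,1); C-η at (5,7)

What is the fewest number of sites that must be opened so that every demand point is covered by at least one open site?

2

Coverage sets (demand points within 4 of each site):
  F1: {C-α, C-γ, C-δ, C-ε, C-ζ}
  F2: {C-β, C-γ, C-δ, C-ε, C-η}
  F3: {C-α, C-γ, C-δ, C-ε}
  F4: {C-β, C-η}
No single site covers all 7 demand points.
But {F1, F2} covers everything, so the minimum is 2.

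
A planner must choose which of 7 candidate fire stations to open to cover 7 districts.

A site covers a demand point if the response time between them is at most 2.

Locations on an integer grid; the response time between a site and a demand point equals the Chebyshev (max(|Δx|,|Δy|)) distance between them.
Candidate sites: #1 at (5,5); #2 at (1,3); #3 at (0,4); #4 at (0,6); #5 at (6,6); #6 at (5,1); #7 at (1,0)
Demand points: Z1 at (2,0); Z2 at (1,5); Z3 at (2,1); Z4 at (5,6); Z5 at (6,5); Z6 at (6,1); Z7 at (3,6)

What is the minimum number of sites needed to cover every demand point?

4

Coverage sets (demand points within 2 of each site):
  #1: {Z4, Z5, Z7}
  #2: {Z2, Z3}
  #3: {Z2}
  #4: {Z2}
  #5: {Z4, Z5}
  #6: {Z6}
  #7: {Z1, Z3}
No 3 sites suffice: every size-3 union leaves at least one demand point uncovered.
But {#1, #2, #6, #7} covers everything, so the minimum is 4.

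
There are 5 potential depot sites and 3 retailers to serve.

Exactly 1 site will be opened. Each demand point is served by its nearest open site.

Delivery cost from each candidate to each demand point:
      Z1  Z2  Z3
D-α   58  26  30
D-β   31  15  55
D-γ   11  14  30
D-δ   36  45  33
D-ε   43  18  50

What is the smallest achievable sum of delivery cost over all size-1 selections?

55

Open {D-γ}.
  Z1→D-γ 11, Z2→D-γ 14, Z3→D-γ 30  ⇒ total 55.
Compare {D-β}: total 101.
Compare {D-ε}: total 111.
No size-1 selection does better; minimum is 55.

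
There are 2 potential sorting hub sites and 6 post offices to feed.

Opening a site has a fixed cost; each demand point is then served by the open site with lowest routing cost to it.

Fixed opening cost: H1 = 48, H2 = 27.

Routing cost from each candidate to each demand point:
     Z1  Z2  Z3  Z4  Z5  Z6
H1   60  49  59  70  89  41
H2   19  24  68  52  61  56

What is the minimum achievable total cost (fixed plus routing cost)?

Open {H2}: assign each demand point to its cheapest open site.
  Z1→H2 19, Z2→H2 24, Z3→H2 68, Z4→H2 52, Z5→H2 61, Z6→H2 56
  routing cost 280, fixed 27 → total 307.
Compare {H1, H2}: routing cost 256 + fixed 75 = 331.
Compare {H1}: routing cost 368 + fixed 48 = 416.

307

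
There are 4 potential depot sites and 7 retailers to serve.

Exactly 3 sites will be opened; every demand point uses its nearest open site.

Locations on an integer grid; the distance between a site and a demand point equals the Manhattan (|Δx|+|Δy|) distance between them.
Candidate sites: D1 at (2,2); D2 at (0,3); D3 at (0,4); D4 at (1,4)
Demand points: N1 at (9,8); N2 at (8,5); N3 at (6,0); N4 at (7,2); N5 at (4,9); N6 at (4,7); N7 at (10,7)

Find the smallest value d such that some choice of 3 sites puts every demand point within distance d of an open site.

Open {D1, D2, D4}.
  Farthest demand point is N1 at distance 12 (to D4); all others are ≤ 12.
With {D1, D3, D4} the worst case is 12.
With {D2, D3, D4} the worst case is 12.
No size-3 selection achieves below 12.

12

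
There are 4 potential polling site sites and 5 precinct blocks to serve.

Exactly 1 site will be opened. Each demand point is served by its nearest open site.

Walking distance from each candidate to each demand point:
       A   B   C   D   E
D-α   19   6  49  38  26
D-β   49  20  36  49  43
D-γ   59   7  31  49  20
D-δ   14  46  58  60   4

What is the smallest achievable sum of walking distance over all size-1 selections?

Open {D-α}.
  A→D-α 19, B→D-α 6, C→D-α 49, D→D-α 38, E→D-α 26  ⇒ total 138.
Compare {D-γ}: total 166.
Compare {D-δ}: total 182.
No size-1 selection does better; minimum is 138.

138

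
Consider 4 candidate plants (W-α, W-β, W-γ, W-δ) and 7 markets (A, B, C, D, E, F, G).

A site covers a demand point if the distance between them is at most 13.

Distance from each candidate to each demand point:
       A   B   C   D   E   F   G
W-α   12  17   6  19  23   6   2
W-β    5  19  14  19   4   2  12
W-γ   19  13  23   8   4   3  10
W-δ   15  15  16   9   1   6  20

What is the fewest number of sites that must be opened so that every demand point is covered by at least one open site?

2

Coverage sets (demand points within 13 of each site):
  W-α: {A, C, F, G}
  W-β: {A, E, F, G}
  W-γ: {B, D, E, F, G}
  W-δ: {D, E, F}
No single site covers all 7 demand points.
But {W-α, W-γ} covers everything, so the minimum is 2.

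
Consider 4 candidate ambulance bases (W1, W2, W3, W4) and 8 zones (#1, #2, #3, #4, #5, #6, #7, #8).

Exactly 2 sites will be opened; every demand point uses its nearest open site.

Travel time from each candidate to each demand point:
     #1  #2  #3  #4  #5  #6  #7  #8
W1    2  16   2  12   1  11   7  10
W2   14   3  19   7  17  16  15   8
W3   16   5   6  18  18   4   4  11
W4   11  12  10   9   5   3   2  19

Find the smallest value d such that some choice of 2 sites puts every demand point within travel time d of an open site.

Open {W1, W2}.
  Farthest demand point is #6 at travel time 11 (to W1); all others are ≤ 11.
With {W2, W4} the worst case is 11.
With {W3, W4} the worst case is 11.
No size-2 selection achieves below 11.

11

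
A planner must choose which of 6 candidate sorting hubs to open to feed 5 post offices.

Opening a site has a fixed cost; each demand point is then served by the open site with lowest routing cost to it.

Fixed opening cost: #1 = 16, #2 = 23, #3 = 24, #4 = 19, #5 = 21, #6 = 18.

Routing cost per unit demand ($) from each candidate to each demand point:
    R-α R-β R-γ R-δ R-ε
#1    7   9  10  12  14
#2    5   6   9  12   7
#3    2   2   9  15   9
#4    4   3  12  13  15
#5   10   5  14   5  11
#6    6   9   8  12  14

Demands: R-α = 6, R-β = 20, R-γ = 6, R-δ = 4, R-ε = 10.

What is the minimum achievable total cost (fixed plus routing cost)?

261

Open {#3, #5}: assign each demand point to its cheapest open site.
  R-α→#3 6×2=12, R-β→#3 20×2=40, R-γ→#3 6×9=54, R-δ→#5 4×5=20, R-ε→#3 10×9=90
  routing cost 216, fixed 45 → total 261.
Compare {#2, #3, #5}: routing cost 196 + fixed 68 = 264.
Compare {#2, #3}: routing cost 224 + fixed 47 = 271.
Compare {#3, #5, #6}: routing cost 210 + fixed 63 = 273.
All other subsets cost ≥ 264. Minimum total cost: 261.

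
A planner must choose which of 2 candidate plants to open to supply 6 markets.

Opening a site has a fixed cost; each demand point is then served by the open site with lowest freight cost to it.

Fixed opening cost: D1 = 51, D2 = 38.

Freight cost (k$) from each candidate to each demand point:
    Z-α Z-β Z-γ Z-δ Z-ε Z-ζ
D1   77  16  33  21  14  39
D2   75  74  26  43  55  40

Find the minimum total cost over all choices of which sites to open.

Open {D1}: assign each demand point to its cheapest open site.
  Z-α→D1 77, Z-β→D1 16, Z-γ→D1 33, Z-δ→D1 21, Z-ε→D1 14, Z-ζ→D1 39
  freight cost 200, fixed 51 → total 251.
Compare {D1, D2}: freight cost 191 + fixed 89 = 280.
Compare {D2}: freight cost 313 + fixed 38 = 351.

251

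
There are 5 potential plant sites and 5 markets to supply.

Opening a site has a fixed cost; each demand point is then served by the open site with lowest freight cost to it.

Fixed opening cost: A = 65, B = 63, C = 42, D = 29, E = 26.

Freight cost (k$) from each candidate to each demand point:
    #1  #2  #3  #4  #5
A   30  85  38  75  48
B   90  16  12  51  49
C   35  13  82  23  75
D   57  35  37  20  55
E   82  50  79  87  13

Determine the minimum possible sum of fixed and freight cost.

215

Open {C, D, E}: assign each demand point to its cheapest open site.
  #1→C 35, #2→C 13, #3→D 37, #4→D 20, #5→E 13
  freight cost 118, fixed 97 → total 215.
Compare {D, E}: freight cost 162 + fixed 55 = 217.
Compare {B, C, E}: freight cost 96 + fixed 131 = 227.
Compare {C, D}: freight cost 160 + fixed 71 = 231.
All other subsets cost ≥ 217. Minimum total cost: 215.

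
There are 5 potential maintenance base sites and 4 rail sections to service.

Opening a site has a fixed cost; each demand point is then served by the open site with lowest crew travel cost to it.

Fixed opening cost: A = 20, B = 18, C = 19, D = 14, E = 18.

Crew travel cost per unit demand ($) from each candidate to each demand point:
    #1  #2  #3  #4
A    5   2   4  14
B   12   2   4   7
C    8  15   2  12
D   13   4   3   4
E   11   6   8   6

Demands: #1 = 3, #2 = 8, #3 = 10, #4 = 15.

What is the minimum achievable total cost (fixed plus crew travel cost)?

Open {A, D}: assign each demand point to its cheapest open site.
  #1→A 3×5=15, #2→A 8×2=16, #3→D 10×3=30, #4→D 15×4=60
  crew travel cost 121, fixed 34 → total 155.
Compare {A, C, D}: crew travel cost 111 + fixed 53 = 164.
Compare {C, D}: crew travel cost 136 + fixed 33 = 169.
Compare {B, C, D}: crew travel cost 120 + fixed 51 = 171.
All other subsets cost ≥ 164. Minimum total cost: 155.

155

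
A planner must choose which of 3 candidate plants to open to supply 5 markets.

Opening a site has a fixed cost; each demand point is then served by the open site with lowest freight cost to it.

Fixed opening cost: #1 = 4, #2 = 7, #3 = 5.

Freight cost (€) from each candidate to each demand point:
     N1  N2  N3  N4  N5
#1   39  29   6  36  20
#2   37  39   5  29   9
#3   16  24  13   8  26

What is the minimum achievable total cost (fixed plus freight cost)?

Open {#2, #3}: assign each demand point to its cheapest open site.
  N1→#3 16, N2→#3 24, N3→#2 5, N4→#3 8, N5→#2 9
  freight cost 62, fixed 12 → total 74.
Compare {#1, #2, #3}: freight cost 62 + fixed 16 = 78.
Compare {#1, #3}: freight cost 74 + fixed 9 = 83.
Compare {#3}: freight cost 87 + fixed 5 = 92.
All other subsets cost ≥ 78. Minimum total cost: 74.

74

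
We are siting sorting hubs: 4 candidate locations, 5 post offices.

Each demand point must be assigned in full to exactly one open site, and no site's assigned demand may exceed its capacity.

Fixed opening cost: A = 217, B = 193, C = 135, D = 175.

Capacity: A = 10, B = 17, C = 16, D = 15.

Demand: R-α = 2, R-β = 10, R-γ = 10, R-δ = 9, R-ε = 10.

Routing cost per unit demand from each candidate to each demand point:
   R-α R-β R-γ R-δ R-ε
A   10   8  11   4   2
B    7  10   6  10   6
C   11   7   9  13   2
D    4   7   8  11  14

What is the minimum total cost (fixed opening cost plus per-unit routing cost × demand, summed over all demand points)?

Open {A, B, C, D}; cheapest assignment that respects the capacities:
  A (cap 10, load 9): R-δ — cost 9×4 = 36
  B (cap 17, load 10): R-γ — cost 10×6 = 60
  C (cap 16, load 10): R-ε — cost 10×2 = 20
  D (cap 15, load 12): R-α, R-β — cost 2×4 + 10×7 = 78
  Shipping 194, fixed 720 → total 914.
  Any other capacity-feasible assignment to {A, B, C, D} ships for at least 194.
Total demand is 41; every other set of sites either has combined capacity below 41 or cannot fit the demands without splitting one across sites, so {A, B, C, D} is the only feasible choice of open sites. Minimum: 914.

914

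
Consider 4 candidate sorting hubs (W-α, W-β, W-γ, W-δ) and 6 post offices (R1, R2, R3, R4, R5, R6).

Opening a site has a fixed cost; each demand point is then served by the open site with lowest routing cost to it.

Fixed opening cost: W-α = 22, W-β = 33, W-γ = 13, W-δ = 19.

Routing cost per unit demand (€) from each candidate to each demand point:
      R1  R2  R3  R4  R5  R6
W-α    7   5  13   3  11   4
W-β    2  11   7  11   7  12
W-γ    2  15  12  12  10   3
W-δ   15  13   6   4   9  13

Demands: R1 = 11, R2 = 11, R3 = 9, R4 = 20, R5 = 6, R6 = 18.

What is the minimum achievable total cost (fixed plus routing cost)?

353

Open {W-α, W-γ, W-δ}: assign each demand point to its cheapest open site.
  R1→W-γ 11×2=22, R2→W-α 11×5=55, R3→W-δ 9×6=54, R4→W-α 20×3=60, R5→W-δ 6×9=54, R6→W-γ 18×3=54
  routing cost 299, fixed 54 → total 353.
Compare {W-α, W-β, W-γ}: routing cost 296 + fixed 68 = 364.
Compare {W-α, W-β}: routing cost 314 + fixed 55 = 369.
Compare {W-α, W-β, W-γ, W-δ}: routing cost 287 + fixed 87 = 374.
All other subsets cost ≥ 364. Minimum total cost: 353.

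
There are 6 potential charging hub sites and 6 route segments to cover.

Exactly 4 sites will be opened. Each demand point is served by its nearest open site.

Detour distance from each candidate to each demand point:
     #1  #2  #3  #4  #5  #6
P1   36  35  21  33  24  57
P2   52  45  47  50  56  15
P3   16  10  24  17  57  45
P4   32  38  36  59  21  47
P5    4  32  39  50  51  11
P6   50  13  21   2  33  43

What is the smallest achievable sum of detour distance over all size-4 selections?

Open {P3, P4, P5, P6}.
  #1→P5 4, #2→P3 10, #3→P6 21, #4→P6 2, #5→P4 21, #6→P5 11  ⇒ total 69.
Compare {P1, P3, P5, P6}: total 72.
Compare {P1, P4, P5, P6}: total 72.
No size-4 selection does better; minimum is 69.

69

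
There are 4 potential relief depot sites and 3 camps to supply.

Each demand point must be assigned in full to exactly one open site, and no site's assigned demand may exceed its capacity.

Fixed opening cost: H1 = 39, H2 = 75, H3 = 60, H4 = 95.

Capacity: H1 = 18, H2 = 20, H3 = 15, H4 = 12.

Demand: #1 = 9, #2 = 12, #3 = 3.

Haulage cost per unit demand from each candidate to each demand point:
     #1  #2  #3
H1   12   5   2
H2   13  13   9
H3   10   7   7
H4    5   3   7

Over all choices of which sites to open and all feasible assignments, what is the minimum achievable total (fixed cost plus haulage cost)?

Open {H1, H4}; cheapest assignment that respects the capacities:
  H1 (cap 18, load 15): #2, #3 — cost 12×5 + 3×2 = 66
  H4 (cap 12, load 9): #1 — cost 9×5 = 45
  Shipping 111, fixed 134 → total 245.
  Any other capacity-feasible assignment to {H1, H4} ships for at least 111.
Compare {H1, H3}: its best feasible assignment gives total 255.
Compare {H1, H2}: its best feasible assignment gives total 297.
Every other set of open sites that can feasibly serve all demand totals ≥ 255 even under its best assignment. Minimum: 245.

245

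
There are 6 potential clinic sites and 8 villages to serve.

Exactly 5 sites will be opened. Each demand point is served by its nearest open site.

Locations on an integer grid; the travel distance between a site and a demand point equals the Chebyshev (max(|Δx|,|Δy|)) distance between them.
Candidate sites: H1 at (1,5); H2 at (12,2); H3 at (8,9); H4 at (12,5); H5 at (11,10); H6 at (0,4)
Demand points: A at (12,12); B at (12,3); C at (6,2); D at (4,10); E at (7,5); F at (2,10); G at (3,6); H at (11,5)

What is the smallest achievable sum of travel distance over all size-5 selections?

24

Open {H1, H2, H3, H4, H5}.
  A→H5 2, B→H2 1, C→H1 5, D→H3 4, E→H3 4, F→H1 5, G→H1 2, H→H4 1  ⇒ total 24.
Compare {H1, H3, H4, H5, H6}: total 25.
Compare {H1, H2, H3, H4, H6}: total 26.
No size-5 selection does better; minimum is 24.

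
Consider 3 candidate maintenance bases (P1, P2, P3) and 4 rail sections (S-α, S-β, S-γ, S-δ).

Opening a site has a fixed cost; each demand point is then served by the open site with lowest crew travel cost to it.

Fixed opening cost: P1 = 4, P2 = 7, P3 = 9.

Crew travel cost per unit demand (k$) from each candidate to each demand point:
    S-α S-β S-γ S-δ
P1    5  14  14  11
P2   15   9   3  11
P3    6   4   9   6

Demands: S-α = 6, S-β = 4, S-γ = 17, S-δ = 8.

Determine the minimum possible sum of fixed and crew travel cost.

165

Open {P1, P2, P3}: assign each demand point to its cheapest open site.
  S-α→P1 6×5=30, S-β→P3 4×4=16, S-γ→P2 17×3=51, S-δ→P3 8×6=48
  crew travel cost 145, fixed 20 → total 165.
Compare {P2, P3}: crew travel cost 151 + fixed 16 = 167.
Compare {P1, P2}: crew travel cost 205 + fixed 11 = 216.
Compare {P1, P3}: crew travel cost 247 + fixed 13 = 260.
All other subsets cost ≥ 167. Minimum total cost: 165.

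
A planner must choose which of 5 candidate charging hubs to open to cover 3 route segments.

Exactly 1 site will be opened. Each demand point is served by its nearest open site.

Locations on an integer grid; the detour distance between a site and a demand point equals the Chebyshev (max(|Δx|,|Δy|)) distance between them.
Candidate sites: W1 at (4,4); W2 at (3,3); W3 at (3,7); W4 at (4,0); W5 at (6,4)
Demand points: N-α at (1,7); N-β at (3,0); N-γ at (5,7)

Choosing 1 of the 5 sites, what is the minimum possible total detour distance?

10

Open {W1}.
  N-α→W1 3, N-β→W1 4, N-γ→W1 3  ⇒ total 10.
Compare {W2}: total 11.
Compare {W3}: total 11.
No size-1 selection does better; minimum is 10.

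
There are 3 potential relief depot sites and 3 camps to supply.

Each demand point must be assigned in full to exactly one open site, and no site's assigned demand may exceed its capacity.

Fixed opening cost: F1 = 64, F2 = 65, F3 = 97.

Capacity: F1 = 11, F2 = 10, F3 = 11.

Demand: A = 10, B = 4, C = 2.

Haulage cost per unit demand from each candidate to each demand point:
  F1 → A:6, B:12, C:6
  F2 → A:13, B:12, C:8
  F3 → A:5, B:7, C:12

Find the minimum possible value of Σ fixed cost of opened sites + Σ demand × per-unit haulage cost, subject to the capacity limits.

Open {F1, F2}; cheapest assignment that respects the capacities:
  F1 (cap 11, load 10): A — cost 10×6 = 60
  F2 (cap 10, load 6): B, C — cost 4×12 + 2×8 = 64
  Shipping 124, fixed 129 → total 253.
  Any other capacity-feasible assignment to {F1, F2} ships for at least 124.
Compare {F1, F3}: its best feasible assignment gives total 271.
Compare {F2, F3}: its best feasible assignment gives total 276.
Every other set of open sites that can feasibly serve all demand totals ≥ 271 even under its best assignment. Minimum: 253.

253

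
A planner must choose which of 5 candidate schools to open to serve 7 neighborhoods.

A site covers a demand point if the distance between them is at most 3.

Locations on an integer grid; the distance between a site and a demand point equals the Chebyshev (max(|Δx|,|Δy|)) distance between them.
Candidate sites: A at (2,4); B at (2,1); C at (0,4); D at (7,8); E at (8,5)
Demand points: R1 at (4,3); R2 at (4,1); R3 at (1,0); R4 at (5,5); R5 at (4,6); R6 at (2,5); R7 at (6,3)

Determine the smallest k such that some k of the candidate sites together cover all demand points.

3

Coverage sets (demand points within 3 of each site):
  A: {R1, R2, R4, R5, R6}
  B: {R1, R2, R3}
  C: {R6}
  D: {R4, R5}
  E: {R4, R7}
No 2 sites suffice: every size-2 union leaves at least one demand point uncovered.
But {A, B, E} covers everything, so the minimum is 3.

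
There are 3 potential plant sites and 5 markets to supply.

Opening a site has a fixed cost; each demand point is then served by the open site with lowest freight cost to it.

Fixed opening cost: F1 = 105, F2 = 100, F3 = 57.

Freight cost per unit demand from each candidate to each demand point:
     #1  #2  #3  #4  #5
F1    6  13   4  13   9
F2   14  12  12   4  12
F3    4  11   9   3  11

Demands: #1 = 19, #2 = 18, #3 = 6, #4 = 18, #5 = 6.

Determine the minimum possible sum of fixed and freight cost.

505

Open {F3}: assign each demand point to its cheapest open site.
  #1→F3 19×4=76, #2→F3 18×11=198, #3→F3 6×9=54, #4→F3 18×3=54, #5→F3 6×11=66
  freight cost 448, fixed 57 → total 505.
Compare {F1, F3}: freight cost 406 + fixed 162 = 568.
Compare {F2, F3}: freight cost 448 + fixed 157 = 605.
Compare {F1, F2, F3}: freight cost 406 + fixed 262 = 668.
All other subsets cost ≥ 568. Minimum total cost: 505.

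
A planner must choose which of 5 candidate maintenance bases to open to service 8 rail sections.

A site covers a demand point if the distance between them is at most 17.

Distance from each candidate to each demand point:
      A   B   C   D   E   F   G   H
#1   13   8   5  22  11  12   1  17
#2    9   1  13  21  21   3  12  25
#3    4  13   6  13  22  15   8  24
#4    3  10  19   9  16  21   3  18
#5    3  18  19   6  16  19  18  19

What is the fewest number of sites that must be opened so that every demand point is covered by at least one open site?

2

Coverage sets (demand points within 17 of each site):
  #1: {A, B, C, E, F, G, H}
  #2: {A, B, C, F, G}
  #3: {A, B, C, D, F, G}
  #4: {A, B, D, E, G}
  #5: {A, D, E}
No single site covers all 8 demand points.
But {#1, #3} covers everything, so the minimum is 2.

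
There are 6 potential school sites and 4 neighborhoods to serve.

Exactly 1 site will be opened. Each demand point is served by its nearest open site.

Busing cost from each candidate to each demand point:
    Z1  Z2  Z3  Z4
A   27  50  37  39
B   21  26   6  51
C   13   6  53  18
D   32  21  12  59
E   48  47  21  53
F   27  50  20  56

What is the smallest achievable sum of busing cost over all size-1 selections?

90

Open {C}.
  Z1→C 13, Z2→C 6, Z3→C 53, Z4→C 18  ⇒ total 90.
Compare {B}: total 104.
Compare {D}: total 124.
No size-1 selection does better; minimum is 90.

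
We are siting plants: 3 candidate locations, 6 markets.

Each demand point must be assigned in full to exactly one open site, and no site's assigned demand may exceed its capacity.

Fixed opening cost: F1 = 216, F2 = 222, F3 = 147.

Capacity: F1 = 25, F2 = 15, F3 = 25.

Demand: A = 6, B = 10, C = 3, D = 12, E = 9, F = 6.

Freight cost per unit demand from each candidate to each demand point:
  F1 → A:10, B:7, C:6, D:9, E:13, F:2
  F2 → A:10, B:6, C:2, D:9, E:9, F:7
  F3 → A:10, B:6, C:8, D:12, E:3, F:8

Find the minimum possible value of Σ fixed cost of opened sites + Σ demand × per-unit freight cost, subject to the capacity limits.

Open {F1, F3}; cheapest assignment that respects the capacities:
  F1 (cap 25, load 21): C, D, F — cost 3×6 + 12×9 + 6×2 = 138
  F3 (cap 25, load 25): A, B, E — cost 6×10 + 10×6 + 9×3 = 147
  Shipping 285, fixed 363 → total 648.
  Any other capacity-feasible assignment to {F1, F3} ships for at least 285.
Compare {F1, F2, F3}: its best feasible assignment gives total 858.
Every other set of open sites that can feasibly serve all demand totals ≥ 858 even under its best assignment. Minimum: 648.

648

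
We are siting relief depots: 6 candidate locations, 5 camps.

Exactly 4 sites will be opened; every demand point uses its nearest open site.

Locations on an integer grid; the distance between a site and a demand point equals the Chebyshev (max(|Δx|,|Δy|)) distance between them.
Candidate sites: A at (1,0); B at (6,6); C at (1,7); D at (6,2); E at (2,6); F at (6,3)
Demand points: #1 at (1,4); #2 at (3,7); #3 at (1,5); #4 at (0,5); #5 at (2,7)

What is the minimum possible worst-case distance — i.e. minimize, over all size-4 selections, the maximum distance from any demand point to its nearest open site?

Open {A, B, C, E}.
  Farthest demand point is #1 at distance 2 (to E); all others are ≤ 2.
With {A, B, D, E} the worst case is 2.
With {A, B, E, F} the worst case is 2.
No size-4 selection achieves below 2.

2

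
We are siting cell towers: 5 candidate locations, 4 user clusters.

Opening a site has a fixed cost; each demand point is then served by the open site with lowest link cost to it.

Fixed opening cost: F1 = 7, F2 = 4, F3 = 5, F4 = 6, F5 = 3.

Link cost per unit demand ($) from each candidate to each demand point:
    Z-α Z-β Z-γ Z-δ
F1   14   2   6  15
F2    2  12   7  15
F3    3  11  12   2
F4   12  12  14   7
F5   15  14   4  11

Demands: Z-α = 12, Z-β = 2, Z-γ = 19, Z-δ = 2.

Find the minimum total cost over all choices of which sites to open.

Open {F1, F2, F3, F5}: assign each demand point to its cheapest open site.
  Z-α→F2 12×2=24, Z-β→F1 2×2=4, Z-γ→F5 19×4=76, Z-δ→F3 2×2=4
  link cost 108, fixed 19 → total 127.
Compare {F1, F2, F3, F4, F5}: link cost 108 + fixed 25 = 133.
Compare {F1, F3, F5}: link cost 120 + fixed 15 = 135.
Compare {F2, F3, F5}: link cost 126 + fixed 12 = 138.
All other subsets cost ≥ 133. Minimum total cost: 127.

127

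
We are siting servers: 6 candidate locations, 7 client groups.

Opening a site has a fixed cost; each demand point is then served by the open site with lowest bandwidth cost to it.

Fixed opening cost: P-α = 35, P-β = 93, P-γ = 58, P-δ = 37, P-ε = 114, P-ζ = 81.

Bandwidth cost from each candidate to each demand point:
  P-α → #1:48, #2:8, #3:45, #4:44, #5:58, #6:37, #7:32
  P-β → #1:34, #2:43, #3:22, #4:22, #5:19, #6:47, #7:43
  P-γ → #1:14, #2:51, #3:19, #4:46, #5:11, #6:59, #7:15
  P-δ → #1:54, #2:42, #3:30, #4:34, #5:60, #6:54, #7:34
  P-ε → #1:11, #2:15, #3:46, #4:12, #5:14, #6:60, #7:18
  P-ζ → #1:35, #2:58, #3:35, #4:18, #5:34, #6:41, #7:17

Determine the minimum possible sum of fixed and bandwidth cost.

Open {P-α, P-γ}: assign each demand point to its cheapest open site.
  #1→P-γ 14, #2→P-α 8, #3→P-γ 19, #4→P-α 44, #5→P-γ 11, #6→P-α 37, #7→P-γ 15
  bandwidth cost 148, fixed 93 → total 241.
Compare {P-α, P-γ, P-δ}: bandwidth cost 138 + fixed 130 = 268.
Compare {P-γ}: bandwidth cost 215 + fixed 58 = 273.
Compare {P-γ, P-δ}: bandwidth cost 189 + fixed 95 = 284.
All other subsets cost ≥ 268. Minimum total cost: 241.

241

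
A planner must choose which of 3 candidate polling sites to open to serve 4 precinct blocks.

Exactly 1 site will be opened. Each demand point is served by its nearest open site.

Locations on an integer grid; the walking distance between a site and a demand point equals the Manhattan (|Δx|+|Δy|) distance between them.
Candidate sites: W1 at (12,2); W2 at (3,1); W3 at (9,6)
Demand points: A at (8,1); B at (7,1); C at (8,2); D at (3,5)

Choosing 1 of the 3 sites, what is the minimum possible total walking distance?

Open {W2}.
  A→W2 5, B→W2 4, C→W2 6, D→W2 4  ⇒ total 19.
Compare {W3}: total 25.
Compare {W1}: total 27.

19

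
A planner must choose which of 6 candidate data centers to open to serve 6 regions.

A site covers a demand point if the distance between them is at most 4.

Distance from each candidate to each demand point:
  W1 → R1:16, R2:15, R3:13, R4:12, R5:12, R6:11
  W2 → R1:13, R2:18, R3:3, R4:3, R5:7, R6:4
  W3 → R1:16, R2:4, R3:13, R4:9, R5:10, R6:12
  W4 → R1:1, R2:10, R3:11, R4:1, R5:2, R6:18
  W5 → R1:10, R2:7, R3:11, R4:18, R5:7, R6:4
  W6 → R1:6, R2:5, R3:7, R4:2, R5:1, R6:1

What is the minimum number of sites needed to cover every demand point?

3

Coverage sets (demand points within 4 of each site):
  W1: {}
  W2: {R3, R4, R6}
  W3: {R2}
  W4: {R1, R4, R5}
  W5: {R6}
  W6: {R4, R5, R6}
No 2 sites suffice: every size-2 union leaves at least one demand point uncovered.
But {W2, W3, W4} covers everything, so the minimum is 3.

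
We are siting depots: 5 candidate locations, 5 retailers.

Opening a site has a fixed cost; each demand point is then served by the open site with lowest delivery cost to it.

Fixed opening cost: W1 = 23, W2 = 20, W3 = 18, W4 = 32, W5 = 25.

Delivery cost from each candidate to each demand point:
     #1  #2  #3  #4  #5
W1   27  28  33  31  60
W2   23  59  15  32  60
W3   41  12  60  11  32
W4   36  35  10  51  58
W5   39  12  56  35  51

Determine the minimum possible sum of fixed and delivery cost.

Open {W2, W3}: assign each demand point to its cheapest open site.
  #1→W2 23, #2→W3 12, #3→W2 15, #4→W3 11, #5→W3 32
  delivery cost 93, fixed 38 → total 131.
Compare {W3, W4}: delivery cost 101 + fixed 50 = 151.
Compare {W1, W2, W3}: delivery cost 93 + fixed 61 = 154.
Compare {W1, W3}: delivery cost 115 + fixed 41 = 156.
All other subsets cost ≥ 151. Minimum total cost: 131.

131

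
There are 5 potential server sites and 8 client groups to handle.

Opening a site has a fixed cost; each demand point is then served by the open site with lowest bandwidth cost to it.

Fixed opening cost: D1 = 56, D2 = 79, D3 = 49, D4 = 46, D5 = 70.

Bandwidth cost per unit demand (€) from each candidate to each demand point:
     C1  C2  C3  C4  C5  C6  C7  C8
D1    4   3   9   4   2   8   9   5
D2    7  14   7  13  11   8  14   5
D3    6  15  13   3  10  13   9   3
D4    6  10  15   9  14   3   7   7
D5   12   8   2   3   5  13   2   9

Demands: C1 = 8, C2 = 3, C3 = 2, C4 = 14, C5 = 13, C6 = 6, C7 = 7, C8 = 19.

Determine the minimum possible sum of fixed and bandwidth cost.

Open {D1, D5}: assign each demand point to its cheapest open site.
  C1→D1 8×4=32, C2→D1 3×3=9, C3→D5 2×2=4, C4→D5 14×3=42, C5→D1 13×2=26, C6→D1 6×8=48, C7→D5 7×2=14, C8→D1 19×5=95
  bandwidth cost 270, fixed 126 → total 396.
Compare {D1, D3}: bandwidth cost 295 + fixed 105 = 400.
Compare {D1, D3, D4}: bandwidth cost 251 + fixed 151 = 402.
Compare {D1}: bandwidth cost 347 + fixed 56 = 403.
All other subsets cost ≥ 400. Minimum total cost: 396.

396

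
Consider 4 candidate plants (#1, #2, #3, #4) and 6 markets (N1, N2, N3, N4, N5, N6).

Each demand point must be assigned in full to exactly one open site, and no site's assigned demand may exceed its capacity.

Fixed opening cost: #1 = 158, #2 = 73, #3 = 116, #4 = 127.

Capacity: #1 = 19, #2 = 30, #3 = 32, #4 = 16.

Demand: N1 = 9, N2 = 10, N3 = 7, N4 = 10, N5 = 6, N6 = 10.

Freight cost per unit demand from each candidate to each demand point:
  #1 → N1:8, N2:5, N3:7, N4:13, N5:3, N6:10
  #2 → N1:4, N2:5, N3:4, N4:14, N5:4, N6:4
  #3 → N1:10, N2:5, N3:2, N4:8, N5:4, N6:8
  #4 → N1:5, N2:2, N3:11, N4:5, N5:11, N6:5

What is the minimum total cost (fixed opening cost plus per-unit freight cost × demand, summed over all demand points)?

433

Open {#2, #3}; cheapest assignment that respects the capacities:
  #2 (cap 30, load 29): N1, N2, N6 — cost 9×4 + 10×5 + 10×4 = 126
  #3 (cap 32, load 23): N3, N4, N5 — cost 7×2 + 10×8 + 6×4 = 118
  Shipping 244, fixed 189 → total 433.
  Any other capacity-feasible assignment to {#2, #3} ships for at least 244.
Compare {#2, #3, #4}: its best feasible assignment gives total 530.
Compare {#1, #2, #4}: its best feasible assignment gives total 580.
Every other set of open sites that can feasibly serve all demand totals ≥ 530 even under its best assignment. Minimum: 433.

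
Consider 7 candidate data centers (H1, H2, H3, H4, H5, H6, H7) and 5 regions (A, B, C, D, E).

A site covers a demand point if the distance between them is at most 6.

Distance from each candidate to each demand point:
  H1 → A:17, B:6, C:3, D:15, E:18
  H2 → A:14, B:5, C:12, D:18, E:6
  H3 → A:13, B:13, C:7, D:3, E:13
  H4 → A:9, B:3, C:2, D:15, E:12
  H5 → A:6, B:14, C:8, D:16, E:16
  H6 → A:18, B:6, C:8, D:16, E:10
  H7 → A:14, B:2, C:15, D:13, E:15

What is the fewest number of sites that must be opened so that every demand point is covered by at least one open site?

4

Coverage sets (demand points within 6 of each site):
  H1: {B, C}
  H2: {B, E}
  H3: {D}
  H4: {B, C}
  H5: {A}
  H6: {B}
  H7: {B}
No 3 sites suffice: every size-3 union leaves at least one demand point uncovered.
But {H1, H2, H3, H5} covers everything, so the minimum is 4.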